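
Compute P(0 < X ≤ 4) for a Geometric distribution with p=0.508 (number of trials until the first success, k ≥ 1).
0.941405

We have X ~ Geometric(p=0.508) (number of trials until the first success, k ≥ 1).

To find P(0 < X ≤ 4), we use:
P(0 < X ≤ 4) = P(X ≤ 4) - P(X ≤ 0)
                 = F(4) - F(0)
                 = 0.941405 - 0.000000
                 = 0.941405

So there's approximately a 94.1% chance that X falls in this range.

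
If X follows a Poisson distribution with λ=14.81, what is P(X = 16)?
0.094702

We have X ~ Poisson(λ=14.81).

For a Poisson distribution, the PMF gives us the probability of each outcome.

Using the PMF formula:
P(X = 16) = 0.094702

Rounded to 4 decimal places: 0.0947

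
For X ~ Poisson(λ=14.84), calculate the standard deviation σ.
3.8523

We have X ~ Poisson(λ=14.84).

For a Poisson distribution with λ=14.84:
σ = √Var(X) = 3.8523

The standard deviation is the square root of the variance.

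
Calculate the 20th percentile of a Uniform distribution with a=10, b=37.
15.4000

We have X ~ Uniform(a=10, b=37).

We want to find x such that P(X ≤ x) = 0.2.

This is the 20th percentile, which means 20% of values fall below this point.

Using the inverse CDF (quantile function):
x = F⁻¹(0.2) = 15.4000

Verification: P(X ≤ 15.4000) = 0.2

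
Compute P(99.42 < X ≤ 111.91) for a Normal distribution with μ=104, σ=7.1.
0.607938

We have X ~ Normal(μ=104, σ=7.1).

To find P(99.42 < X ≤ 111.91), we use:
P(99.42 < X ≤ 111.91) = P(X ≤ 111.91) - P(X ≤ 99.42)
                 = F(111.91) - F(99.42)
                 = 0.867379 - 0.259441
                 = 0.607938

So there's approximately a 60.8% chance that X falls in this range.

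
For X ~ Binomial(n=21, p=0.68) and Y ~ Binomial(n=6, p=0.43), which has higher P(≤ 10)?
Y has higher probability (P(Y ≤ 10) = 1.0000 > P(X ≤ 10) = 0.0420)

Compute P(≤ 10) for each distribution:

X ~ Binomial(n=21, p=0.68):
P(X ≤ 10) = 0.0420

Y ~ Binomial(n=6, p=0.43):
P(Y ≤ 10) = 1.0000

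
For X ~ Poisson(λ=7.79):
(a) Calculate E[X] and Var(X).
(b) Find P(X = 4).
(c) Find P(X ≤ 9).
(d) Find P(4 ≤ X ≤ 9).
(a) E[X] = 7.7900, Var(X) = 7.7900
(b) P(X = 4) = 0.063502
(c) P(X ≤ 9) = 0.742315
(d) P(4 ≤ X ≤ 9) = 0.693513

We have X ~ Poisson(λ=7.79).

(a) Moments:
E[X] = 7.7900
Var(X) = 7.7900
σ = √Var(X) = 2.7911

(b) Point probability using PMF:
P(X = 4) = 0.063502

(c) Cumulative probability using CDF:
P(X ≤ 9) = F(9) = 0.742315

(d) Range probability:
P(4 ≤ X ≤ 9) = P(X ≤ 9) - P(X ≤ 3)
                   = F(9) - F(3)
                   = 0.742315 - 0.048802
                   = 0.693513

This means approximately 69.4% of outcomes fall in the interval [4, 9].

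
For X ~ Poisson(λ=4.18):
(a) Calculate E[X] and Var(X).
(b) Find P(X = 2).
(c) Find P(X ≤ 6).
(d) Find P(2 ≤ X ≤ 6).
(a) E[X] = 4.1800, Var(X) = 4.1800
(b) P(X = 2) = 0.133651
(c) P(X ≤ 6) = 0.869741
(d) P(2 ≤ X ≤ 6) = 0.790494

We have X ~ Poisson(λ=4.18).

(a) Moments:
E[X] = 4.1800
Var(X) = 4.1800
σ = √Var(X) = 2.0445

(b) Point probability using PMF:
P(X = 2) = 0.133651

(c) Cumulative probability using CDF:
P(X ≤ 6) = F(6) = 0.869741

(d) Range probability:
P(2 ≤ X ≤ 6) = P(X ≤ 6) - P(X ≤ 1)
                   = F(6) - F(1)
                   = 0.869741 - 0.079246
                   = 0.790494

This means approximately 79.0% of outcomes fall in the interval [2, 6].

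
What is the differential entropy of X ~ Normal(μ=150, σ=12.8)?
3.9684 nats

We have X ~ Normal(μ=150, σ=12.8).

The differential entropy measures the uncertainty or information content of the distribution.

For a Normal distribution with μ=150, σ=12.8:
h(X) = 3.9684 nats

(In bits, this would be 5.7252 bits.)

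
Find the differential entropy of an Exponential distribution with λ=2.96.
-0.0852 nats

We have X ~ Exponential(λ=2.96).

The differential entropy measures the uncertainty or information content of the distribution.

For an Exponential distribution with λ=2.96:
h(X) = -0.0852 nats

(In bits, this would be -0.1229 bits.)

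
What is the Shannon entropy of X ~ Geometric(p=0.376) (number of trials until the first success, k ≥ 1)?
1.7608 nats

We have X ~ Geometric(p=0.376) (number of trials until the first success, k ≥ 1).

The Shannon entropy measures the uncertainty or information content of the distribution.

For a Geometric distribution with p=0.376 (number of trials until the first success, k ≥ 1):
H(X) = 1.7608 nats

(In bits, this would be 2.5403 bits.)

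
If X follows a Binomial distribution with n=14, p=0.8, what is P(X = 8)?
0.032244

We have X ~ Binomial(n=14, p=0.8).

For a Binomial distribution, the PMF gives us the probability of each outcome.

Using the PMF formula:
P(X = 8) = 0.032244

Rounded to 4 decimal places: 0.0322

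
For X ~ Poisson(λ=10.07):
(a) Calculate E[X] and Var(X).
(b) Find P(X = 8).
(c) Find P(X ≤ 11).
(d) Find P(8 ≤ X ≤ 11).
(a) E[X] = 10.0700, Var(X) = 10.0700
(b) P(X = 8) = 0.111012
(c) P(X ≤ 11) = 0.688787
(d) P(8 ≤ X ≤ 11) = 0.474806

We have X ~ Poisson(λ=10.07).

(a) Moments:
E[X] = 10.0700
Var(X) = 10.0700
σ = √Var(X) = 3.1733

(b) Point probability using PMF:
P(X = 8) = 0.111012

(c) Cumulative probability using CDF:
P(X ≤ 11) = F(11) = 0.688787

(d) Range probability:
P(8 ≤ X ≤ 11) = P(X ≤ 11) - P(X ≤ 7)
                   = F(11) - F(7)
                   = 0.688787 - 0.213981
                   = 0.474806

This means approximately 47.5% of outcomes fall in the interval [8, 11].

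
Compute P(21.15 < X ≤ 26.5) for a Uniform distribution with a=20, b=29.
0.594444

We have X ~ Uniform(a=20, b=29).

To find P(21.15 < X ≤ 26.5), we use:
P(21.15 < X ≤ 26.5) = P(X ≤ 26.5) - P(X ≤ 21.15)
                 = F(26.5) - F(21.15)
                 = 0.722222 - 0.127778
                 = 0.594444

So there's approximately a 59.4% chance that X falls in this range.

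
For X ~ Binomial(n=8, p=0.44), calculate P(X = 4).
0.258024

We have X ~ Binomial(n=8, p=0.44).

For a Binomial distribution, the PMF gives us the probability of each outcome.

Using the PMF formula:
P(X = 4) = 0.258024

Rounded to 4 decimal places: 0.2580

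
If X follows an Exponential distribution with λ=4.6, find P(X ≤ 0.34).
0.790703

We have X ~ Exponential(λ=4.6).

The CDF gives us P(X ≤ k).

Using the CDF:
P(X ≤ 0.34) = 0.790703

This means there's approximately a 79.1% chance that X is at most 0.34.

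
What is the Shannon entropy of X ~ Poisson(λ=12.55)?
2.6769 nats

We have X ~ Poisson(λ=12.55).

The Shannon entropy measures the uncertainty or information content of the distribution.

For a Poisson distribution with λ=12.55:
H(X) = 2.6769 nats

(In bits, this would be 3.8619 bits.)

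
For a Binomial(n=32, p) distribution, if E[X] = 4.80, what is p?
p = 0.15

For a Binomial(n, p) distribution:
E[X] = n × p

Given n = 32 and E[X] = 4.80:
4.80 = 32 × p
p = 4.80 / 32 = 0.15

Verification: Binomial(32, 0.15) has E[X] = 4.80 ✓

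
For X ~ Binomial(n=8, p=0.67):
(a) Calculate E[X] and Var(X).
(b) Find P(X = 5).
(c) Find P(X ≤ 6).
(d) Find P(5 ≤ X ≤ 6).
(a) E[X] = 5.3600, Var(X) = 1.7688
(b) P(X = 5) = 0.271709
(c) P(X ≤ 6) = 0.799390
(d) P(5 ≤ X ≤ 6) = 0.547535

We have X ~ Binomial(n=8, p=0.67).

(a) Moments:
E[X] = 5.3600
Var(X) = 1.7688
σ = √Var(X) = 1.3300

(b) Point probability using PMF:
P(X = 5) = 0.271709

(c) Cumulative probability using CDF:
P(X ≤ 6) = F(6) = 0.799390

(d) Range probability:
P(5 ≤ X ≤ 6) = P(X ≤ 6) - P(X ≤ 4)
                   = F(6) - F(4)
                   = 0.799390 - 0.251856
                   = 0.547535

This means approximately 54.8% of outcomes fall in the interval [5, 6].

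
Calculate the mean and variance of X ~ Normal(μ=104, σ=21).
E[X] = 104.0000, Var(X) = 441.0000

We have X ~ Normal(μ=104, σ=21).

For a Normal distribution with μ=104, σ=21:

Expected value:
E[X] = 104.0000

Variance:
Var(X) = 441.0000

Standard deviation:
σ = √Var(X) = 21.0000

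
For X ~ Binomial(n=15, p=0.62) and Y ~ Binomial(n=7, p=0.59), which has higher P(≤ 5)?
Y has higher probability (P(Y ≤ 5) = 0.8541 > P(X ≤ 5) = 0.0232)

Compute P(≤ 5) for each distribution:

X ~ Binomial(n=15, p=0.62):
P(X ≤ 5) = 0.0232

Y ~ Binomial(n=7, p=0.59):
P(Y ≤ 5) = 0.8541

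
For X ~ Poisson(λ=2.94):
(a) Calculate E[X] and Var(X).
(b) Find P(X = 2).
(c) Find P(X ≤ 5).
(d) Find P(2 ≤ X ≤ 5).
(a) E[X] = 2.9400, Var(X) = 2.9400
(b) P(X = 2) = 0.228475
(c) P(X ≤ 5) = 0.922010
(d) P(2 ≤ X ≤ 5) = 0.713719

We have X ~ Poisson(λ=2.94).

(a) Moments:
E[X] = 2.9400
Var(X) = 2.9400
σ = √Var(X) = 1.7146

(b) Point probability using PMF:
P(X = 2) = 0.228475

(c) Cumulative probability using CDF:
P(X ≤ 5) = F(5) = 0.922010

(d) Range probability:
P(2 ≤ X ≤ 5) = P(X ≤ 5) - P(X ≤ 1)
                   = F(5) - F(1)
                   = 0.922010 - 0.208291
                   = 0.713719

This means approximately 71.4% of outcomes fall in the interval [2, 5].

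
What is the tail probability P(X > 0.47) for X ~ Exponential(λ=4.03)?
0.150454

We have X ~ Exponential(λ=4.03).

P(X > 0.47) = 1 - P(X ≤ 0.47)
                = 1 - F(0.47)
                = 1 - 0.849546
                = 0.150454

So there's approximately a 15.0% chance that X exceeds 0.47.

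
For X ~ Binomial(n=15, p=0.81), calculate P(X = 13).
0.244907

We have X ~ Binomial(n=15, p=0.81).

For a Binomial distribution, the PMF gives us the probability of each outcome.

Using the PMF formula:
P(X = 13) = 0.244907

Rounded to 4 decimal places: 0.2449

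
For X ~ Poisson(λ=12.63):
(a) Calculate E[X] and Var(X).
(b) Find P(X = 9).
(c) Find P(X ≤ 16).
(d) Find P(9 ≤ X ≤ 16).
(a) E[X] = 12.6300, Var(X) = 12.6300
(b) P(X = 9) = 0.073744
(c) P(X ≤ 16) = 0.860933
(d) P(9 ≤ X ≤ 16) = 0.743012

We have X ~ Poisson(λ=12.63).

(a) Moments:
E[X] = 12.6300
Var(X) = 12.6300
σ = √Var(X) = 3.5539

(b) Point probability using PMF:
P(X = 9) = 0.073744

(c) Cumulative probability using CDF:
P(X ≤ 16) = F(16) = 0.860933

(d) Range probability:
P(9 ≤ X ≤ 16) = P(X ≤ 16) - P(X ≤ 8)
                   = F(16) - F(8)
                   = 0.860933 - 0.117920
                   = 0.743012

This means approximately 74.3% of outcomes fall in the interval [9, 16].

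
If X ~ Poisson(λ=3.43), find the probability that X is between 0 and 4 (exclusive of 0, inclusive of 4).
0.706205

We have X ~ Poisson(λ=3.43).

To find P(0 < X ≤ 4), we use:
P(0 < X ≤ 4) = P(X ≤ 4) - P(X ≤ 0)
                 = F(4) - F(0)
                 = 0.738592 - 0.032387
                 = 0.706205

So there's approximately a 70.6% chance that X falls in this range.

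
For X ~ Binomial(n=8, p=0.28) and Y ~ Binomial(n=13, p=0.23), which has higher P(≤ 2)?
X has higher probability (P(X ≤ 2) = 0.6027 > P(Y ≤ 2) = 0.3961)

Compute P(≤ 2) for each distribution:

X ~ Binomial(n=8, p=0.28):
P(X ≤ 2) = 0.6027

Y ~ Binomial(n=13, p=0.23):
P(Y ≤ 2) = 0.3961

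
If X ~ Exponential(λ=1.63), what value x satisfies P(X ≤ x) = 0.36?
0.2738

We have X ~ Exponential(λ=1.63).

We want to find x such that P(X ≤ x) = 0.36.

This is the 36th percentile, which means 36% of values fall below this point.

Using the inverse CDF (quantile function):
x = F⁻¹(0.36) = 0.2738

Verification: P(X ≤ 0.2738) = 0.36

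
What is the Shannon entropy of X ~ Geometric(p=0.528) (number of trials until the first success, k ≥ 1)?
1.3098 nats

We have X ~ Geometric(p=0.528) (number of trials until the first success, k ≥ 1).

The Shannon entropy measures the uncertainty or information content of the distribution.

For a Geometric distribution with p=0.528 (number of trials until the first success, k ≥ 1):
H(X) = 1.3098 nats

(In bits, this would be 1.8897 bits.)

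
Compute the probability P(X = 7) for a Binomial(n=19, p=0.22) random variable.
0.063741

We have X ~ Binomial(n=19, p=0.22).

For a Binomial distribution, the PMF gives us the probability of each outcome.

Using the PMF formula:
P(X = 7) = 0.063741

Rounded to 4 decimal places: 0.0637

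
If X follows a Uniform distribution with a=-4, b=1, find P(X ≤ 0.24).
0.848000

We have X ~ Uniform(a=-4, b=1).

The CDF gives us P(X ≤ k).

Using the CDF:
P(X ≤ 0.24) = 0.848000

This means there's approximately a 84.8% chance that X is at most 0.24.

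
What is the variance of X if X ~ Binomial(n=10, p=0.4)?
2.4000

We have X ~ Binomial(n=10, p=0.4).

For a Binomial distribution with n=10, p=0.4:
Var(X) = 2.4000

The variance measures the spread of the distribution around the mean.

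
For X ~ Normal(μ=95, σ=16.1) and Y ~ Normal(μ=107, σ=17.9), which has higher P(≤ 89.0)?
X has higher probability (P(X ≤ 89.0) = 0.3547 > P(Y ≤ 89.0) = 0.1573)

Compute P(≤ 89.0) for each distribution:

X ~ Normal(μ=95, σ=16.1):
P(X ≤ 89.0) = 0.3547

Y ~ Normal(μ=107, σ=17.9):
P(Y ≤ 89.0) = 0.1573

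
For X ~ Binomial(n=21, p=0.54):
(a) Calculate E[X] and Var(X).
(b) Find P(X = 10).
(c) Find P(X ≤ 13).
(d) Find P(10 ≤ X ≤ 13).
(a) E[X] = 11.3400, Var(X) = 5.2164
(b) P(X = 10) = 0.145111
(c) P(X ≤ 13) = 0.827522
(d) P(10 ≤ X ≤ 13) = 0.617535

We have X ~ Binomial(n=21, p=0.54).

(a) Moments:
E[X] = 11.3400
Var(X) = 5.2164
σ = √Var(X) = 2.2839

(b) Point probability using PMF:
P(X = 10) = 0.145111

(c) Cumulative probability using CDF:
P(X ≤ 13) = F(13) = 0.827522

(d) Range probability:
P(10 ≤ X ≤ 13) = P(X ≤ 13) - P(X ≤ 9)
                   = F(13) - F(9)
                   = 0.827522 - 0.209988
                   = 0.617535

This means approximately 61.8% of outcomes fall in the interval [10, 13].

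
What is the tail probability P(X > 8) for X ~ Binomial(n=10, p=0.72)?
0.183035

We have X ~ Binomial(n=10, p=0.72).

P(X > 8) = 1 - P(X ≤ 8)
                = 1 - F(8)
                = 1 - 0.816965
                = 0.183035

So there's approximately a 18.3% chance that X exceeds 8.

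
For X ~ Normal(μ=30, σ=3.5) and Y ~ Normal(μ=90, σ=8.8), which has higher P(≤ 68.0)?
X has higher probability (P(X ≤ 68.0) = 1.0000 > P(Y ≤ 68.0) = 0.0062)

Compute P(≤ 68.0) for each distribution:

X ~ Normal(μ=30, σ=3.5):
P(X ≤ 68.0) = 1.0000

Y ~ Normal(μ=90, σ=8.8):
P(Y ≤ 68.0) = 0.0062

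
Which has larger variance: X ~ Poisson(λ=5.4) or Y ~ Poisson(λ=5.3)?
X has larger variance (5.4000 > 5.3000)

Compute the variance for each distribution:

X ~ Poisson(λ=5.4):
Var(X) = 5.4000

Y ~ Poisson(λ=5.3):
Var(Y) = 5.3000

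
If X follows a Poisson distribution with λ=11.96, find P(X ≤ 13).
0.685751

We have X ~ Poisson(λ=11.96).

The CDF gives us P(X ≤ k).

Using the CDF:
P(X ≤ 13) = 0.685751

This means there's approximately a 68.6% chance that X is at most 13.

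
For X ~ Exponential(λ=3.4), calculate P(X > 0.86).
0.053718

We have X ~ Exponential(λ=3.4).

P(X > 0.86) = 1 - P(X ≤ 0.86)
                = 1 - F(0.86)
                = 1 - 0.946282
                = 0.053718

So there's approximately a 5.4% chance that X exceeds 0.86.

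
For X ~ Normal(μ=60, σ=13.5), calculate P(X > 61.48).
0.456352

We have X ~ Normal(μ=60, σ=13.5).

P(X > 61.48) = 1 - P(X ≤ 61.48)
                = 1 - F(61.48)
                = 1 - 0.543648
                = 0.456352

So there's approximately a 45.6% chance that X exceeds 61.48.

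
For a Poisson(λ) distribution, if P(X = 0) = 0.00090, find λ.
λ = 7.0131

For a Poisson(λ) distribution, the PMF at 0 is:
P(X = 0) = λ^0 e^(-λ) / 0! = e^(-λ)

Given P(X = 0) = 0.00090:
e^(-λ) = 0.00090
-λ = ln(0.00090)
λ = -ln(0.00090) = 7.0131

Verification: e^(-7.0131) = 0.00090 ✓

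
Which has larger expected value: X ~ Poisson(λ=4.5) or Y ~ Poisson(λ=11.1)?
Y has larger mean (11.1000 > 4.5000)

Compute the expected value for each distribution:

X ~ Poisson(λ=4.5):
E[X] = 4.5000

Y ~ Poisson(λ=11.1):
E[Y] = 11.1000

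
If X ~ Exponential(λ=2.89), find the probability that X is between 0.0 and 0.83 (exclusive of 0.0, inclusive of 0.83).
0.909164

We have X ~ Exponential(λ=2.89).

To find P(0.0 < X ≤ 0.83), we use:
P(0.0 < X ≤ 0.83) = P(X ≤ 0.83) - P(X ≤ 0.0)
                 = F(0.83) - F(0.0)
                 = 0.909164 - 0.000000
                 = 0.909164

So there's approximately a 90.9% chance that X falls in this range.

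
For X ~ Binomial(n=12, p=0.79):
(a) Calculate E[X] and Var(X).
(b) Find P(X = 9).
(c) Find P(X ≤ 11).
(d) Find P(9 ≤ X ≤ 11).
(a) E[X] = 9.4800, Var(X) = 1.9908
(b) P(X = 9) = 0.244188
(c) P(X ≤ 11) = 0.940908
(d) P(9 ≤ X ≤ 11) = 0.708266

We have X ~ Binomial(n=12, p=0.79).

(a) Moments:
E[X] = 9.4800
Var(X) = 1.9908
σ = √Var(X) = 1.4110

(b) Point probability using PMF:
P(X = 9) = 0.244188

(c) Cumulative probability using CDF:
P(X ≤ 11) = F(11) = 0.940908

(d) Range probability:
P(9 ≤ X ≤ 11) = P(X ≤ 11) - P(X ≤ 8)
                   = F(11) - F(8)
                   = 0.940908 - 0.232642
                   = 0.708266

This means approximately 70.8% of outcomes fall in the interval [9, 11].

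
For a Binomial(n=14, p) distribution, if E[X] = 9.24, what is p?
p = 0.66

For a Binomial(n, p) distribution:
E[X] = n × p

Given n = 14 and E[X] = 9.24:
9.24 = 14 × p
p = 9.24 / 14 = 0.66

Verification: Binomial(14, 0.66) has E[X] = 9.24 ✓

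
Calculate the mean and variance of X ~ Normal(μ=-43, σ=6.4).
E[X] = -43.0000, Var(X) = 40.9600

We have X ~ Normal(μ=-43, σ=6.4).

For a Normal distribution with μ=-43, σ=6.4:

Expected value:
E[X] = -43.0000

Variance:
Var(X) = 40.9600

Standard deviation:
σ = √Var(X) = 6.4000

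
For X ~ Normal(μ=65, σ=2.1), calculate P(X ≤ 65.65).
0.621538

We have X ~ Normal(μ=65, σ=2.1).

The CDF gives us P(X ≤ k).

Using the CDF:
P(X ≤ 65.65) = 0.621538

This means there's approximately a 62.2% chance that X is at most 65.65.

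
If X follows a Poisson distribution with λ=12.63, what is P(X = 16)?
0.065568

We have X ~ Poisson(λ=12.63).

For a Poisson distribution, the PMF gives us the probability of each outcome.

Using the PMF formula:
P(X = 16) = 0.065568

Rounded to 4 decimal places: 0.0656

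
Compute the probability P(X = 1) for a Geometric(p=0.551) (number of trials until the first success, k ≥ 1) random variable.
0.551000

We have X ~ Geometric(p=0.551) (number of trials until the first success, k ≥ 1).

For a Geometric distribution, the PMF gives us the probability of each outcome.

Using the PMF formula:
P(X = 1) = 0.551000

Rounded to 4 decimal places: 0.5510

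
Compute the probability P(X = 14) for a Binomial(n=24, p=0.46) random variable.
0.078538

We have X ~ Binomial(n=24, p=0.46).

For a Binomial distribution, the PMF gives us the probability of each outcome.

Using the PMF formula:
P(X = 14) = 0.078538

Rounded to 4 decimal places: 0.0785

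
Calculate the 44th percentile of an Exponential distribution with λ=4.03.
0.1439

We have X ~ Exponential(λ=4.03).

We want to find x such that P(X ≤ x) = 0.44.

This is the 44th percentile, which means 44% of values fall below this point.

Using the inverse CDF (quantile function):
x = F⁻¹(0.44) = 0.1439

Verification: P(X ≤ 0.1439) = 0.44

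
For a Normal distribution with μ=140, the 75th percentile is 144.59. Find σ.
σ = 6.8051

For X ~ Normal(μ, σ), the p-th percentile satisfies x = μ + z_p × σ,
where z_p = Φ⁻¹(p) is the standard normal quantile.

Step 1: z_{0.75} = Φ⁻¹(0.75) = 0.6745

Step 2: Solve for σ:
144.59 = 140 + 0.6745 × σ
σ = (144.59 - 140) / 0.6745
σ = 4.59 / 0.6745
σ = 6.8051

Verification: μ + z × σ = 140 + 0.6745 × 6.8051 = 144.59 ✓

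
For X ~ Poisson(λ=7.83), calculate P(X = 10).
0.094914

We have X ~ Poisson(λ=7.83).

For a Poisson distribution, the PMF gives us the probability of each outcome.

Using the PMF formula:
P(X = 10) = 0.094914

Rounded to 4 decimal places: 0.0949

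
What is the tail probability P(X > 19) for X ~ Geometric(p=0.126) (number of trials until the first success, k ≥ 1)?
0.077396

We have X ~ Geometric(p=0.126) (number of trials until the first success, k ≥ 1).

P(X > 19) = 1 - P(X ≤ 19)
                = 1 - F(19)
                = 1 - 0.922604
                = 0.077396

So there's approximately a 7.7% chance that X exceeds 19.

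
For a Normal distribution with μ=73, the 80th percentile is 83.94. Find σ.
σ = 12.9987

For X ~ Normal(μ, σ), the p-th percentile satisfies x = μ + z_p × σ,
where z_p = Φ⁻¹(p) is the standard normal quantile.

Step 1: z_{0.8} = Φ⁻¹(0.8) = 0.8416

Step 2: Solve for σ:
83.94 = 73 + 0.8416 × σ
σ = (83.94 - 73) / 0.8416
σ = 10.94 / 0.8416
σ = 12.9987

Verification: μ + z × σ = 73 + 0.8416 × 12.9987 = 83.94 ✓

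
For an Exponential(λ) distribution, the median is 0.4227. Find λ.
λ = 1.6398

For X ~ Exponential(λ), the CDF is F(x) = 1 - e^(-λx).
The median m satisfies F(m) = 0.5:
1 - e^(-λm) = 0.5
e^(-λm) = 0.5
λm = ln(2)
m = ln(2) / λ

Given m = 0.4227:
λ = ln(2) / 0.4227 = 0.693147 / 0.4227 = 1.6398

Verification: ln(2) / 1.6398 = 0.4227 ✓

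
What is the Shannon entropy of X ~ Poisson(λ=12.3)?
2.6667 nats

We have X ~ Poisson(λ=12.3).

The Shannon entropy measures the uncertainty or information content of the distribution.

For a Poisson distribution with λ=12.3:
H(X) = 2.6667 nats

(In bits, this would be 3.8472 bits.)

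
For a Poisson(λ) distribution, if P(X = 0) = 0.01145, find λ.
λ = 4.4698

For a Poisson(λ) distribution, the PMF at 0 is:
P(X = 0) = λ^0 e^(-λ) / 0! = e^(-λ)

Given P(X = 0) = 0.01145:
e^(-λ) = 0.01145
-λ = ln(0.01145)
λ = -ln(0.01145) = 4.4698

Verification: e^(-4.4698) = 0.01145 ✓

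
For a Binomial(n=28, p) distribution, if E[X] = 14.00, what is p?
p = 0.5

For a Binomial(n, p) distribution:
E[X] = n × p

Given n = 28 and E[X] = 14.00:
14.00 = 28 × p
p = 14.00 / 28 = 0.5

Verification: Binomial(28, 0.5) has E[X] = 14.00 ✓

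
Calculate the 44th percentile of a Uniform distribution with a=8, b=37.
20.7600

We have X ~ Uniform(a=8, b=37).

We want to find x such that P(X ≤ x) = 0.44.

This is the 44th percentile, which means 44% of values fall below this point.

Using the inverse CDF (quantile function):
x = F⁻¹(0.44) = 20.7600

Verification: P(X ≤ 20.7600) = 0.44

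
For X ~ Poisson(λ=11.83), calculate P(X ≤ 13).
0.699348

We have X ~ Poisson(λ=11.83).

The CDF gives us P(X ≤ k).

Using the CDF:
P(X ≤ 13) = 0.699348

This means there's approximately a 69.9% chance that X is at most 13.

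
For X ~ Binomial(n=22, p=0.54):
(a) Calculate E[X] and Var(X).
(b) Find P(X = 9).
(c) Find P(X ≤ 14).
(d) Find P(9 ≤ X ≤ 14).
(a) E[X] = 11.8800, Var(X) = 5.4648
(b) P(X = 9) = 0.080190
(c) P(X ≤ 14) = 0.869313
(d) P(9 ≤ X ≤ 14) = 0.795141

We have X ~ Binomial(n=22, p=0.54).

(a) Moments:
E[X] = 11.8800
Var(X) = 5.4648
σ = √Var(X) = 2.3377

(b) Point probability using PMF:
P(X = 9) = 0.080190

(c) Cumulative probability using CDF:
P(X ≤ 14) = F(14) = 0.869313

(d) Range probability:
P(9 ≤ X ≤ 14) = P(X ≤ 14) - P(X ≤ 8)
                   = F(14) - F(8)
                   = 0.869313 - 0.074172
                   = 0.795141

This means approximately 79.5% of outcomes fall in the interval [9, 14].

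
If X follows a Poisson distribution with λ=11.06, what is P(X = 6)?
0.039985

We have X ~ Poisson(λ=11.06).

For a Poisson distribution, the PMF gives us the probability of each outcome.

Using the PMF formula:
P(X = 6) = 0.039985

Rounded to 4 decimal places: 0.0400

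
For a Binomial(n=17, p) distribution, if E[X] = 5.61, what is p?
p = 0.33

For a Binomial(n, p) distribution:
E[X] = n × p

Given n = 17 and E[X] = 5.61:
5.61 = 17 × p
p = 5.61 / 17 = 0.33

Verification: Binomial(17, 0.33) has E[X] = 5.61 ✓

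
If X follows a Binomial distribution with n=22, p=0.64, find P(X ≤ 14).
0.565634

We have X ~ Binomial(n=22, p=0.64).

The CDF gives us P(X ≤ k).

Using the CDF:
P(X ≤ 14) = 0.565634

This means there's approximately a 56.6% chance that X is at most 14.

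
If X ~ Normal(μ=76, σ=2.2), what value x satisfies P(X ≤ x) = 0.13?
73.5219

We have X ~ Normal(μ=76, σ=2.2).

We want to find x such that P(X ≤ x) = 0.13.

This is the 13th percentile, which means 13% of values fall below this point.

Using the inverse CDF (quantile function):
x = F⁻¹(0.13) = 73.5219

Verification: P(X ≤ 73.5219) = 0.13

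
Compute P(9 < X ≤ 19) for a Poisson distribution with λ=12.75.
0.780771

We have X ~ Poisson(λ=12.75).

To find P(9 < X ≤ 19), we use:
P(9 < X ≤ 19) = P(X ≤ 19) - P(X ≤ 9)
                 = F(19) - F(9)
                 = 0.963738 - 0.182967
                 = 0.780771

So there's approximately a 78.1% chance that X falls in this range.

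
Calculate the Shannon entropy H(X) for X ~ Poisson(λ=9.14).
2.5156 nats

We have X ~ Poisson(λ=9.14).

The Shannon entropy measures the uncertainty or information content of the distribution.

For a Poisson distribution with λ=9.14:
H(X) = 2.5156 nats

(In bits, this would be 3.6292 bits.)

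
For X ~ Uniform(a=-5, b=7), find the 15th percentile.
-3.2000

We have X ~ Uniform(a=-5, b=7).

We want to find x such that P(X ≤ x) = 0.15.

This is the 15th percentile, which means 15% of values fall below this point.

Using the inverse CDF (quantile function):
x = F⁻¹(0.15) = -3.2000

Verification: P(X ≤ -3.2000) = 0.15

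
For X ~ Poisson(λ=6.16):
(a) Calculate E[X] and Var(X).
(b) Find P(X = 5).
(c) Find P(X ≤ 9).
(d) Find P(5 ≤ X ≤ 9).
(a) E[X] = 6.1600, Var(X) = 6.1600
(b) P(X = 5) = 0.156124
(c) P(X ≤ 9) = 0.904622
(d) P(5 ≤ X ≤ 9) = 0.640411

We have X ~ Poisson(λ=6.16).

(a) Moments:
E[X] = 6.1600
Var(X) = 6.1600
σ = √Var(X) = 2.4819

(b) Point probability using PMF:
P(X = 5) = 0.156124

(c) Cumulative probability using CDF:
P(X ≤ 9) = F(9) = 0.904622

(d) Range probability:
P(5 ≤ X ≤ 9) = P(X ≤ 9) - P(X ≤ 4)
                   = F(9) - F(4)
                   = 0.904622 - 0.264211
                   = 0.640411

This means approximately 64.0% of outcomes fall in the interval [5, 9].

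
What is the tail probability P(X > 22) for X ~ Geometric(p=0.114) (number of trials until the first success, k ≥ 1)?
0.069750

We have X ~ Geometric(p=0.114) (number of trials until the first success, k ≥ 1).

P(X > 22) = 1 - P(X ≤ 22)
                = 1 - F(22)
                = 1 - 0.930250
                = 0.069750

So there's approximately a 7.0% chance that X exceeds 22.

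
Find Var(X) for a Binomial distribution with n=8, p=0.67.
1.7688

We have X ~ Binomial(n=8, p=0.67).

For a Binomial distribution with n=8, p=0.67:
Var(X) = 1.7688

The variance measures the spread of the distribution around the mean.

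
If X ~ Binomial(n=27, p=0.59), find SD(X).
2.5556

We have X ~ Binomial(n=27, p=0.59).

For a Binomial distribution with n=27, p=0.59:
σ = √Var(X) = 2.5556

The standard deviation is the square root of the variance.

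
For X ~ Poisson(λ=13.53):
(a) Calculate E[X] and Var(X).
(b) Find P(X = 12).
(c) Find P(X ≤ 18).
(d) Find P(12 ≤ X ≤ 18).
(a) E[X] = 13.5300, Var(X) = 13.5300
(b) P(X = 12) = 0.104528
(c) P(X ≤ 18) = 0.906946
(d) P(12 ≤ X ≤ 18) = 0.605282

We have X ~ Poisson(λ=13.53).

(a) Moments:
E[X] = 13.5300
Var(X) = 13.5300
σ = √Var(X) = 3.6783

(b) Point probability using PMF:
P(X = 12) = 0.104528

(c) Cumulative probability using CDF:
P(X ≤ 18) = F(18) = 0.906946

(d) Range probability:
P(12 ≤ X ≤ 18) = P(X ≤ 18) - P(X ≤ 11)
                   = F(18) - F(11)
                   = 0.906946 - 0.301664
                   = 0.605282

This means approximately 60.5% of outcomes fall in the interval [12, 18].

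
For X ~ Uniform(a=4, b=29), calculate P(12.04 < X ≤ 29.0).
0.678400

We have X ~ Uniform(a=4, b=29).

To find P(12.04 < X ≤ 29.0), we use:
P(12.04 < X ≤ 29.0) = P(X ≤ 29.0) - P(X ≤ 12.04)
                 = F(29.0) - F(12.04)
                 = 1.000000 - 0.321600
                 = 0.678400

So there's approximately a 67.8% chance that X falls in this range.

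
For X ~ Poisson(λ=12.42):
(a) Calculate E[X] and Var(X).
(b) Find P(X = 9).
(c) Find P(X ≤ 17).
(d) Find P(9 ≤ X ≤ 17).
(a) E[X] = 12.4200, Var(X) = 12.4200
(b) P(X = 9) = 0.078234
(c) P(X ≤ 17) = 0.919505
(d) P(9 ≤ X ≤ 17) = 0.790118

We have X ~ Poisson(λ=12.42).

(a) Moments:
E[X] = 12.4200
Var(X) = 12.4200
σ = √Var(X) = 3.5242

(b) Point probability using PMF:
P(X = 9) = 0.078234

(c) Cumulative probability using CDF:
P(X ≤ 17) = F(17) = 0.919505

(d) Range probability:
P(9 ≤ X ≤ 17) = P(X ≤ 17) - P(X ≤ 8)
                   = F(17) - F(8)
                   = 0.919505 - 0.129387
                   = 0.790118

This means approximately 79.0% of outcomes fall in the interval [9, 17].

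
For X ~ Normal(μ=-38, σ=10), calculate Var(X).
100.0000

We have X ~ Normal(μ=-38, σ=10).

For a Normal distribution with μ=-38, σ=10:
Var(X) = 100.0000

The variance measures the spread of the distribution around the mean.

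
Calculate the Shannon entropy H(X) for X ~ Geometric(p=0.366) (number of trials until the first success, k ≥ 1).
1.7945 nats

We have X ~ Geometric(p=0.366) (number of trials until the first success, k ≥ 1).

The Shannon entropy measures the uncertainty or information content of the distribution.

For a Geometric distribution with p=0.366 (number of trials until the first success, k ≥ 1):
H(X) = 1.7945 nats

(In bits, this would be 2.5889 bits.)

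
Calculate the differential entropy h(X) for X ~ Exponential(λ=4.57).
-0.5195 nats

We have X ~ Exponential(λ=4.57).

The differential entropy measures the uncertainty or information content of the distribution.

For an Exponential distribution with λ=4.57:
h(X) = -0.5195 nats

(In bits, this would be -0.7495 bits.)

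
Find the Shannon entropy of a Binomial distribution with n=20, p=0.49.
2.2232 nats

We have X ~ Binomial(n=20, p=0.49).

The Shannon entropy measures the uncertainty or information content of the distribution.

For a Binomial distribution with n=20, p=0.49:
H(X) = 2.2232 nats

(In bits, this would be 3.2074 bits.)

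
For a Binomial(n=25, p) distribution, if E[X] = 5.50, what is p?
p = 0.22

For a Binomial(n, p) distribution:
E[X] = n × p

Given n = 25 and E[X] = 5.50:
5.50 = 25 × p
p = 5.50 / 25 = 0.22

Verification: Binomial(25, 0.22) has E[X] = 5.50 ✓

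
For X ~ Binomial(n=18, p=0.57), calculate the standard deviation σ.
2.1004

We have X ~ Binomial(n=18, p=0.57).

For a Binomial distribution with n=18, p=0.57:
σ = √Var(X) = 2.1004

The standard deviation is the square root of the variance.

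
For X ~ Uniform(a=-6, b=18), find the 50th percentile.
6.0000

We have X ~ Uniform(a=-6, b=18).

We want to find x such that P(X ≤ x) = 0.5.

This is the 50th percentile, which means 50% of values fall below this point.

Using the inverse CDF (quantile function):
x = F⁻¹(0.5) = 6.0000

Verification: P(X ≤ 6.0000) = 0.5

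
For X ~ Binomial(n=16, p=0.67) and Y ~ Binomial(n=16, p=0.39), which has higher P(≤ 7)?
Y has higher probability (P(Y ≤ 7) = 0.7438 > P(X ≤ 7) = 0.0470)

Compute P(≤ 7) for each distribution:

X ~ Binomial(n=16, p=0.67):
P(X ≤ 7) = 0.0470

Y ~ Binomial(n=16, p=0.39):
P(Y ≤ 7) = 0.7438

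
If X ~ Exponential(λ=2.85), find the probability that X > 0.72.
0.128478

We have X ~ Exponential(λ=2.85).

P(X > 0.72) = 1 - P(X ≤ 0.72)
                = 1 - F(0.72)
                = 1 - 0.871522
                = 0.128478

So there's approximately a 12.8% chance that X exceeds 0.72.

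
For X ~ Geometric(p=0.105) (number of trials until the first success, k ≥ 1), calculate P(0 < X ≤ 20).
0.891242

We have X ~ Geometric(p=0.105) (number of trials until the first success, k ≥ 1).

To find P(0 < X ≤ 20), we use:
P(0 < X ≤ 20) = P(X ≤ 20) - P(X ≤ 0)
                 = F(20) - F(0)
                 = 0.891242 - 0.000000
                 = 0.891242

So there's approximately a 89.1% chance that X falls in this range.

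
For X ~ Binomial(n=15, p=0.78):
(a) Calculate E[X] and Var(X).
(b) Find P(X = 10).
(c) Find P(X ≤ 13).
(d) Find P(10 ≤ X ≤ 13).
(a) E[X] = 11.7000, Var(X) = 2.5740
(b) P(X = 10) = 0.129007
(c) P(X ≤ 13) = 0.874112
(d) P(10 ≤ X ≤ 13) = 0.783649

We have X ~ Binomial(n=15, p=0.78).

(a) Moments:
E[X] = 11.7000
Var(X) = 2.5740
σ = √Var(X) = 1.6044

(b) Point probability using PMF:
P(X = 10) = 0.129007

(c) Cumulative probability using CDF:
P(X ≤ 13) = F(13) = 0.874112

(d) Range probability:
P(10 ≤ X ≤ 13) = P(X ≤ 13) - P(X ≤ 9)
                   = F(13) - F(9)
                   = 0.874112 - 0.090463
                   = 0.783649

This means approximately 78.4% of outcomes fall in the interval [10, 13].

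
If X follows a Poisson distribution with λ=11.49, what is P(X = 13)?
0.099962

We have X ~ Poisson(λ=11.49).

For a Poisson distribution, the PMF gives us the probability of each outcome.

Using the PMF formula:
P(X = 13) = 0.099962

Rounded to 4 decimal places: 0.1000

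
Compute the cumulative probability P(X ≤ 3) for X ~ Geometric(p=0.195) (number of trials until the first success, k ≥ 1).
0.478340

We have X ~ Geometric(p=0.195) (number of trials until the first success, k ≥ 1).

The CDF gives us P(X ≤ k).

Using the CDF:
P(X ≤ 3) = 0.478340

This means there's approximately a 47.8% chance that X is at most 3.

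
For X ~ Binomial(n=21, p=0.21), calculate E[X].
4.4100

We have X ~ Binomial(n=21, p=0.21).

For a Binomial distribution with n=21, p=0.21:
E[X] = 4.4100

This is the expected (average) value of X.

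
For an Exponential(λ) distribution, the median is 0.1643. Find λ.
λ = 4.2188

For X ~ Exponential(λ), the CDF is F(x) = 1 - e^(-λx).
The median m satisfies F(m) = 0.5:
1 - e^(-λm) = 0.5
e^(-λm) = 0.5
λm = ln(2)
m = ln(2) / λ

Given m = 0.1643:
λ = ln(2) / 0.1643 = 0.693147 / 0.1643 = 4.2188

Verification: ln(2) / 4.2188 = 0.1643 ✓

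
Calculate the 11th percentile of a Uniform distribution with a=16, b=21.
16.5500

We have X ~ Uniform(a=16, b=21).

We want to find x such that P(X ≤ x) = 0.11.

This is the 11th percentile, which means 11% of values fall below this point.

Using the inverse CDF (quantile function):
x = F⁻¹(0.11) = 16.5500

Verification: P(X ≤ 16.5500) = 0.11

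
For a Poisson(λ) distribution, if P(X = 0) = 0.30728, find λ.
λ = 1.1800

For a Poisson(λ) distribution, the PMF at 0 is:
P(X = 0) = λ^0 e^(-λ) / 0! = e^(-λ)

Given P(X = 0) = 0.30728:
e^(-λ) = 0.30728
-λ = ln(0.30728)
λ = -ln(0.30728) = 1.1800

Verification: e^(-1.1800) = 0.30728 ✓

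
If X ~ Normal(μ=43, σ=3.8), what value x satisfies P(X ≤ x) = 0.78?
45.9343

We have X ~ Normal(μ=43, σ=3.8).

We want to find x such that P(X ≤ x) = 0.78.

This is the 78th percentile, which means 78% of values fall below this point.

Using the inverse CDF (quantile function):
x = F⁻¹(0.78) = 45.9343

Verification: P(X ≤ 45.9343) = 0.78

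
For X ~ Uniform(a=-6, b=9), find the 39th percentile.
-0.1500

We have X ~ Uniform(a=-6, b=9).

We want to find x such that P(X ≤ x) = 0.39.

This is the 39th percentile, which means 39% of values fall below this point.

Using the inverse CDF (quantile function):
x = F⁻¹(0.39) = -0.1500

Verification: P(X ≤ -0.1500) = 0.39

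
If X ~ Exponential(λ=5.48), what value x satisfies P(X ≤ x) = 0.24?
0.0501

We have X ~ Exponential(λ=5.48).

We want to find x such that P(X ≤ x) = 0.24.

This is the 24th percentile, which means 24% of values fall below this point.

Using the inverse CDF (quantile function):
x = F⁻¹(0.24) = 0.0501

Verification: P(X ≤ 0.0501) = 0.24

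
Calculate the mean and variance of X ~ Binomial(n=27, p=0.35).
E[X] = 9.4500, Var(X) = 6.1425

We have X ~ Binomial(n=27, p=0.35).

For a Binomial distribution with n=27, p=0.35:

Expected value:
E[X] = 9.4500

Variance:
Var(X) = 6.1425

Standard deviation:
σ = √Var(X) = 2.4784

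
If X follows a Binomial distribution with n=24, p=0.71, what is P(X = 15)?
0.111404

We have X ~ Binomial(n=24, p=0.71).

For a Binomial distribution, the PMF gives us the probability of each outcome.

Using the PMF formula:
P(X = 15) = 0.111404

Rounded to 4 decimal places: 0.1114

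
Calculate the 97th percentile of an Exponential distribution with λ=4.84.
0.7245

We have X ~ Exponential(λ=4.84).

We want to find x such that P(X ≤ x) = 0.97.

This is the 97th percentile, which means 97% of values fall below this point.

Using the inverse CDF (quantile function):
x = F⁻¹(0.97) = 0.7245

Verification: P(X ≤ 0.7245) = 0.97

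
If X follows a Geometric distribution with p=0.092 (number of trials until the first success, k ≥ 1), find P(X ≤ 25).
0.910433

We have X ~ Geometric(p=0.092) (number of trials until the first success, k ≥ 1).

The CDF gives us P(X ≤ k).

Using the CDF:
P(X ≤ 25) = 0.910433

This means there's approximately a 91.0% chance that X is at most 25.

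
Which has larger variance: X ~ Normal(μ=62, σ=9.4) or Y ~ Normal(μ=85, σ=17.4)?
Y has larger variance (302.7600 > 88.3600)

Compute the variance for each distribution:

X ~ Normal(μ=62, σ=9.4):
Var(X) = 88.3600

Y ~ Normal(μ=85, σ=17.4):
Var(Y) = 302.7600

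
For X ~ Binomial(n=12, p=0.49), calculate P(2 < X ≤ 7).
0.802162

We have X ~ Binomial(n=12, p=0.49).

To find P(2 < X ≤ 7), we use:
P(2 < X ≤ 7) = P(X ≤ 7) - P(X ≤ 2)
                 = F(7) - F(2)
                 = 0.824906 - 0.022744
                 = 0.802162

So there's approximately a 80.2% chance that X falls in this range.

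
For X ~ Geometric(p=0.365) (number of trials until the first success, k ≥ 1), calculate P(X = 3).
0.147177

We have X ~ Geometric(p=0.365) (number of trials until the first success, k ≥ 1).

For a Geometric distribution, the PMF gives us the probability of each outcome.

Using the PMF formula:
P(X = 3) = 0.147177

Rounded to 4 decimal places: 0.1472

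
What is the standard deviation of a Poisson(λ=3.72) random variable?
1.9287

We have X ~ Poisson(λ=3.72).

For a Poisson distribution with λ=3.72:
σ = √Var(X) = 1.9287

The standard deviation is the square root of the variance.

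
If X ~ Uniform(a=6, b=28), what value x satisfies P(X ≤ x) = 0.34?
13.4800

We have X ~ Uniform(a=6, b=28).

We want to find x such that P(X ≤ x) = 0.34.

This is the 34th percentile, which means 34% of values fall below this point.

Using the inverse CDF (quantile function):
x = F⁻¹(0.34) = 13.4800

Verification: P(X ≤ 13.4800) = 0.34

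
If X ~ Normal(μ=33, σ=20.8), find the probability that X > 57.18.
0.122516

We have X ~ Normal(μ=33, σ=20.8).

P(X > 57.18) = 1 - P(X ≤ 57.18)
                = 1 - F(57.18)
                = 1 - 0.877484
                = 0.122516

So there's approximately a 12.3% chance that X exceeds 57.18.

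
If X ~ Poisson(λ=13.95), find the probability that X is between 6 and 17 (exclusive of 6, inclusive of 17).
0.816077

We have X ~ Poisson(λ=13.95).

To find P(6 < X ≤ 17), we use:
P(6 < X ≤ 17) = P(X ≤ 17) - P(X ≤ 6)
                 = F(17) - F(6)
                 = 0.830746 - 0.014669
                 = 0.816077

So there's approximately a 81.6% chance that X falls in this range.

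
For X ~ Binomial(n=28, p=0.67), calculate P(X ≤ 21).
0.866014

We have X ~ Binomial(n=28, p=0.67).

The CDF gives us P(X ≤ k).

Using the CDF:
P(X ≤ 21) = 0.866014

This means there's approximately a 86.6% chance that X is at most 21.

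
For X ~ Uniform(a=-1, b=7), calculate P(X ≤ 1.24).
0.280000

We have X ~ Uniform(a=-1, b=7).

The CDF gives us P(X ≤ k).

Using the CDF:
P(X ≤ 1.24) = 0.280000

This means there's approximately a 28.0% chance that X is at most 1.24.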